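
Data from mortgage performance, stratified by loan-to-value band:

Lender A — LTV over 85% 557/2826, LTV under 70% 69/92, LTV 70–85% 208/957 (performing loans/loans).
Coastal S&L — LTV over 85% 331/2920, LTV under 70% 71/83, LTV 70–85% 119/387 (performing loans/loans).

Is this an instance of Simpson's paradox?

No

LTV over 85%: Lender A 557/2826 = 19.7%, Coastal S&L 331/2920 = 11.3% → Lender A
LTV under 70%: Lender A 69/92 = 75.0%, Coastal S&L 71/83 = 85.5% → Coastal S&L
LTV 70–85%: Lender A 208/957 = 21.7%, Coastal S&L 119/387 = 30.7% → Coastal S&L
Overall: Lender A 834/3875 = 21.5%, Coastal S&L 521/3390 = 15.4% → Lender A
Neither sweeps: Lender A wins 1 of 3 groups, Coastal S&L wins 2. Lender A wins overall but not every group — no Simpson reversal.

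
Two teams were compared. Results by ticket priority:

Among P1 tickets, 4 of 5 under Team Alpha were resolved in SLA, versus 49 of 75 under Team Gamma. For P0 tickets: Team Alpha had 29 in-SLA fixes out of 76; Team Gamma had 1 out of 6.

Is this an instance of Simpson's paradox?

Yes

P1: Team Alpha 4/5 = 80.0%, Team Gamma 49/75 = 65.3% → Team Alpha
P0: Team Alpha 29/76 = 38.2%, Team Gamma 1/6 = 16.7% → Team Alpha
Overall: Team Alpha 33/81 = 40.7%, Team Gamma 50/81 = 61.7% → Team Gamma
Team Alpha wins each ticket group but Team Gamma wins overall — the comparison reverses. Team Alpha's tickets skew toward P0, which has a lower base rate.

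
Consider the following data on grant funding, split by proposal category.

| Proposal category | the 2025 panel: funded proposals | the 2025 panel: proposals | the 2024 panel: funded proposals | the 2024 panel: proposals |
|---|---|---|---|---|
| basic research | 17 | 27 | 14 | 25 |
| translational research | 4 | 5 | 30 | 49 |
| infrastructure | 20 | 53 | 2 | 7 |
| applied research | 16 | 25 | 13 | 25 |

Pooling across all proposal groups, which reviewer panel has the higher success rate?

Basic research: the 2025 panel 17/27 = 63.0%, the 2024 panel 14/25 = 56.0% → the 2025 panel
Translational research: the 2025 panel 4/5 = 80.0%, the 2024 panel 30/49 = 61.2% → the 2025 panel
Infrastructure: the 2025 panel 20/53 = 37.7%, the 2024 panel 2/7 = 28.6% → the 2025 panel
Applied research: the 2025 panel 16/25 = 64.0%, the 2024 panel 13/25 = 52.0% → the 2025 panel
Overall: the 2025 panel 57/110 = 51.8%, the 2024 panel 59/106 = 55.7% → the 2024 panel
(The 2025 panel wins every proposal group but the 2024 panel wins overall — the 2025 panel's proposals skew toward the low-rate infrastructure group.)

the 2024 panel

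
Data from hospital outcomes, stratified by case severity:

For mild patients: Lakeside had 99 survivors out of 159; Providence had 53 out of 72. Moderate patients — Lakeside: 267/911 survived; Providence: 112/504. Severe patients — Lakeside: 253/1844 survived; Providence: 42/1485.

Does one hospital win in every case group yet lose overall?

Mild: Lakeside 99/159 = 62.3%, Providence 53/72 = 73.6% → Providence
Moderate: Lakeside 267/911 = 29.3%, Providence 112/504 = 22.2% → Lakeside
Severe: Lakeside 253/1844 = 13.7%, Providence 42/1485 = 2.8% → Lakeside
Overall: Lakeside 619/2914 = 21.2%, Providence 207/2061 = 10.0% → Lakeside
Neither sweeps: Lakeside wins 2 of 3 groups, Providence wins 1. Lakeside wins overall but not every group — no Simpson reversal.

No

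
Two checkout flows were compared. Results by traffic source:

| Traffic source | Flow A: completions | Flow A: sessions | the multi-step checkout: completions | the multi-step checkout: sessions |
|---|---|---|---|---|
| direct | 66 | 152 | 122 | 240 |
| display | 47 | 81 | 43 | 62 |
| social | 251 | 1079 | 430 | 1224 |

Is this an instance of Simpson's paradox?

Direct: Flow A 66/152 = 43.4%, the multi-step checkout 122/240 = 50.8% → the multi-step checkout
Display: Flow A 47/81 = 58.0%, the multi-step checkout 43/62 = 69.4% → the multi-step checkout
Social: Flow A 251/1079 = 23.3%, the multi-step checkout 430/1224 = 35.1% → the multi-step checkout
Overall: Flow A 364/1312 = 27.7%, the multi-step checkout 595/1526 = 39.0% → the multi-step checkout
The multi-step checkout wins overall and in every traffic group — no reversal.

No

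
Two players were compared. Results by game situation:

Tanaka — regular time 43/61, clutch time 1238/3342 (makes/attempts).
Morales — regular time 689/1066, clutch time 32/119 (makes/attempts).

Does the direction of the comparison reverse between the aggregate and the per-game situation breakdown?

Yes

Regular time: Tanaka 43/61 = 70.5%, Morales 689/1066 = 64.6% → Tanaka
Clutch time: Tanaka 1238/3342 = 37.0%, Morales 32/119 = 26.9% → Tanaka
Overall: Tanaka 1281/3403 = 37.6%, Morales 721/1185 = 60.8% → Morales
Tanaka wins each game group but Morales wins overall — the comparison reverses. Tanaka's attempts skew toward clutch time, which has a lower base rate.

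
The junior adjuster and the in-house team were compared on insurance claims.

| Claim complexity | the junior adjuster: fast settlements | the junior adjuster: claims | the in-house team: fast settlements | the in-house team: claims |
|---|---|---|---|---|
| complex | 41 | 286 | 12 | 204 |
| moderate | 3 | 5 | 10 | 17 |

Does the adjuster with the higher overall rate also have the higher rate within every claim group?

Yes

Complex: the junior adjuster 41/286 = 14.3%, the in-house team 12/204 = 5.9% → the junior adjuster
Moderate: the junior adjuster 3/5 = 60.0%, the in-house team 10/17 = 58.8% → the junior adjuster
Overall: the junior adjuster 44/291 = 15.1%, the in-house team 22/221 = 10.0% → the junior adjuster
The junior adjuster wins overall and in every claim group — no reversal.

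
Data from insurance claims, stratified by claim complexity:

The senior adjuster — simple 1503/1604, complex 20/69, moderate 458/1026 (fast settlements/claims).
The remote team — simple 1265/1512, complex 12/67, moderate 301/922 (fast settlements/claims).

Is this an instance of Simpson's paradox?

Simple: the senior adjuster 1503/1604 = 93.7%, the remote team 1265/1512 = 83.7% → the senior adjuster
Complex: the senior adjuster 20/69 = 29.0%, the remote team 12/67 = 17.9% → the senior adjuster
Moderate: the senior adjuster 458/1026 = 44.6%, the remote team 301/922 = 32.6% → the senior adjuster
Overall: the senior adjuster 1981/2699 = 73.4%, the remote team 1578/2501 = 63.1% → the senior adjuster
The senior adjuster wins overall and in every claim group — no reversal.

No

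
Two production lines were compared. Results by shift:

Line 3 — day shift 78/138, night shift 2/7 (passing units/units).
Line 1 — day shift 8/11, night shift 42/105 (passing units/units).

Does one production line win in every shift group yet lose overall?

Yes

Day shift: Line 3 78/138 = 56.5%, Line 1 8/11 = 72.7% → Line 1
Night shift: Line 3 2/7 = 28.6%, Line 1 42/105 = 40.0% → Line 1
Overall: Line 3 80/145 = 55.2%, Line 1 50/116 = 43.1% → Line 3
Line 1 wins each shift group but Line 3 wins overall — the comparison reverses. Line 1's units skew toward night shift, which has a lower base rate.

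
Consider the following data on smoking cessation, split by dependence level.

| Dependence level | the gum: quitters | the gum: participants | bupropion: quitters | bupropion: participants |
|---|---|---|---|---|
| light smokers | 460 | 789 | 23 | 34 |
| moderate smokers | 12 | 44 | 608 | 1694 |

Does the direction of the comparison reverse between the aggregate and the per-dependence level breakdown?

Light smokers: the gum 460/789 = 58.3%, bupropion 23/34 = 67.6% → bupropion
Moderate smokers: the gum 12/44 = 27.3%, bupropion 608/1694 = 35.9% → bupropion
Overall: the gum 472/833 = 56.7%, bupropion 631/1728 = 36.5% → the gum
Bupropion wins each dependence group but the gum wins overall — the comparison reverses. Bupropion's participants skew toward moderate smokers, which has a lower base rate.

Yes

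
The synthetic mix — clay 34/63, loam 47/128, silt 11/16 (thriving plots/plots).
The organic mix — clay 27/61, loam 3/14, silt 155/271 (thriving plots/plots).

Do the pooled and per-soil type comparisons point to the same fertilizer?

No

Clay: the synthetic mix 34/63 = 54.0%, the organic mix 27/61 = 44.3% → the synthetic mix
Loam: the synthetic mix 47/128 = 36.7%, the organic mix 3/14 = 21.4% → the synthetic mix
Silt: the synthetic mix 11/16 = 68.8%, the organic mix 155/271 = 57.2% → the synthetic mix
Overall: the synthetic mix 92/207 = 44.4%, the organic mix 185/346 = 53.5% → the organic mix
The synthetic mix wins each soil group but the organic mix wins overall — the comparison reverses. The synthetic mix's plots skew toward loam, which has a lower base rate.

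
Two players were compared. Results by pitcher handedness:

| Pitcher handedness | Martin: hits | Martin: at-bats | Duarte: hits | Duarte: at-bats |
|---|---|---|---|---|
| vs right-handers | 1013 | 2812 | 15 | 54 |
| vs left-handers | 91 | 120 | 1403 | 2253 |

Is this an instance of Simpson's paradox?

Yes

Vs right-handers: Martin 1013/2812 = 36.0%, Duarte 15/54 = 27.8% → Martin
Vs left-handers: Martin 91/120 = 75.8%, Duarte 1403/2253 = 62.3% → Martin
Overall: Martin 1104/2932 = 37.7%, Duarte 1418/2307 = 61.5% → Duarte
Martin wins each pitcher group but Duarte wins overall — the comparison reverses. Martin's at-bats skew toward vs right-handers, which has a lower base rate.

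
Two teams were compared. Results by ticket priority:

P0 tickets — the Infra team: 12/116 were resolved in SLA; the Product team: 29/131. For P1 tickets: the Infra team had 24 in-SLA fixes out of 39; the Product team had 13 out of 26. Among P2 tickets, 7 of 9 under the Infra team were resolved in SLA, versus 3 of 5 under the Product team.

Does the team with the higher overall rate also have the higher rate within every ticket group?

P0: the Infra team 12/116 = 10.3%, the Product team 29/131 = 22.1% → the Product team
P1: the Infra team 24/39 = 61.5%, the Product team 13/26 = 50.0% → the Infra team
P2: the Infra team 7/9 = 77.8%, the Product team 3/5 = 60.0% → the Infra team
Overall: the Infra team 43/164 = 26.2%, the Product team 45/162 = 27.8% → the Product team
Neither sweeps: the Infra team wins 2 of 3 groups, the Product team wins 1. The Product team wins overall but not every group — no Simpson reversal.

No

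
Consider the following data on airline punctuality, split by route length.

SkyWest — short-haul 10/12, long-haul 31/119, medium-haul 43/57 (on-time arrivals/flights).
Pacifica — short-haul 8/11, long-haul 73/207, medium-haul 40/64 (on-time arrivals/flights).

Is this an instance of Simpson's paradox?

No

Short-haul: SkyWest 10/12 = 83.3%, Pacifica 8/11 = 72.7% → SkyWest
Long-haul: SkyWest 31/119 = 26.1%, Pacifica 73/207 = 35.3% → Pacifica
Medium-haul: SkyWest 43/57 = 75.4%, Pacifica 40/64 = 62.5% → SkyWest
Overall: SkyWest 84/188 = 44.7%, Pacifica 121/282 = 42.9% → SkyWest
Neither sweeps: SkyWest wins 2 of 3 groups, Pacifica wins 1. SkyWest wins overall but not every group — no Simpson reversal.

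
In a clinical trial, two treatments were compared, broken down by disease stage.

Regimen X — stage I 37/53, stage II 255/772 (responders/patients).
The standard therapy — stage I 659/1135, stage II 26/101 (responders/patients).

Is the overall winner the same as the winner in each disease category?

No

Stage I: Regimen X 37/53 = 69.8%, the standard therapy 659/1135 = 58.1% → Regimen X
Stage II: Regimen X 255/772 = 33.0%, the standard therapy 26/101 = 25.7% → Regimen X
Overall: Regimen X 292/825 = 35.4%, the standard therapy 685/1236 = 55.4% → the standard therapy
Regimen X wins each disease group but the standard therapy wins overall — the comparison reverses. Regimen X's patients skew toward stage II, which has a lower base rate.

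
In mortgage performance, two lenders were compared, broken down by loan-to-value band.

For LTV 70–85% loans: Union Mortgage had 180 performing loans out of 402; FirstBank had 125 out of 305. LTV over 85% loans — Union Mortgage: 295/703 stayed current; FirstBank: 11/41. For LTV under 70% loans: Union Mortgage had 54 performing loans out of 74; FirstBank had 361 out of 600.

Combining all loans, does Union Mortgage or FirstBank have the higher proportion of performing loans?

FirstBank

LTV 70–85%: Union Mortgage 180/402 = 44.8%, FirstBank 125/305 = 41.0% → Union Mortgage
LTV over 85%: Union Mortgage 295/703 = 42.0%, FirstBank 11/41 = 26.8% → Union Mortgage
LTV under 70%: Union Mortgage 54/74 = 73.0%, FirstBank 361/600 = 60.2% → Union Mortgage
Overall: Union Mortgage 529/1179 = 44.9%, FirstBank 497/946 = 52.5% → FirstBank
(Union Mortgage wins every loan-to-value group but FirstBank wins overall — Union Mortgage's loans skew toward the low-rate LTV over 85% group.)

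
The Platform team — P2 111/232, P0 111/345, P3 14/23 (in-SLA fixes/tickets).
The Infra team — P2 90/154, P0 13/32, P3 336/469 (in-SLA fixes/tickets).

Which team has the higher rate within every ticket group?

the Infra team

P2: the Platform team 111/232 = 47.8%, the Infra team 90/154 = 58.4% → the Infra team
P0: the Platform team 111/345 = 32.2%, the Infra team 13/32 = 40.6% → the Infra team
P3: the Platform team 14/23 = 60.9%, the Infra team 336/469 = 71.6% → the Infra team
The Infra team has the higher rate in all 3 groups.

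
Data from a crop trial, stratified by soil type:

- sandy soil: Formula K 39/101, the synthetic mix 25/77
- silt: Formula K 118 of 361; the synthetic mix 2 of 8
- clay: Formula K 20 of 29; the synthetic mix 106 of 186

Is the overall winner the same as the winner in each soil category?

No

Sandy soil: Formula K 39/101 = 38.6%, the synthetic mix 25/77 = 32.5% → Formula K
Silt: Formula K 118/361 = 32.7%, the synthetic mix 2/8 = 25.0% → Formula K
Clay: Formula K 20/29 = 69.0%, the synthetic mix 106/186 = 57.0% → Formula K
Overall: Formula K 177/491 = 36.0%, the synthetic mix 133/271 = 49.1% → the synthetic mix
Formula K wins each soil group but the synthetic mix wins overall — the comparison reverses. Formula K's plots skew toward silt, which has a lower base rate.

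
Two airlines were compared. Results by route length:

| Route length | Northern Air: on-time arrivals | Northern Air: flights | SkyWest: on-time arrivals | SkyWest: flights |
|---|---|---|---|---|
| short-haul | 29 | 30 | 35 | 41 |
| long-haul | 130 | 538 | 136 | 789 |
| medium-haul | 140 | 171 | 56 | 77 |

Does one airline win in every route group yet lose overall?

No

Short-haul: Northern Air 29/30 = 96.7%, SkyWest 35/41 = 85.4% → Northern Air
Long-haul: Northern Air 130/538 = 24.2%, SkyWest 136/789 = 17.2% → Northern Air
Medium-haul: Northern Air 140/171 = 81.9%, SkyWest 56/77 = 72.7% → Northern Air
Overall: Northern Air 299/739 = 40.5%, SkyWest 227/907 = 25.0% → Northern Air
Northern Air wins overall and in every route group — no reversal.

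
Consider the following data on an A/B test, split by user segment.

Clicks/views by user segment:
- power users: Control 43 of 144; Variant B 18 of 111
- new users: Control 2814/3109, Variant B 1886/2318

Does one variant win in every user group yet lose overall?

Power users: Control 43/144 = 29.9%, Variant B 18/111 = 16.2% → Control
New users: Control 2814/3109 = 90.5%, Variant B 1886/2318 = 81.4% → Control
Overall: Control 2857/3253 = 87.8%, Variant B 1904/2429 = 78.4% → Control
Control wins overall and in every user group — no reversal.

No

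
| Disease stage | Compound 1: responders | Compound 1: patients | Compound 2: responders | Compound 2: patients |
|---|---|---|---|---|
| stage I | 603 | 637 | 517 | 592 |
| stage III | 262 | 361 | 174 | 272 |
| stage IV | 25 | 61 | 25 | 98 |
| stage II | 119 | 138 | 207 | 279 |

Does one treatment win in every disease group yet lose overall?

Stage I: Compound 1 603/637 = 94.7%, Compound 2 517/592 = 87.3% → Compound 1
Stage III: Compound 1 262/361 = 72.6%, Compound 2 174/272 = 64.0% → Compound 1
Stage IV: Compound 1 25/61 = 41.0%, Compound 2 25/98 = 25.5% → Compound 1
Stage II: Compound 1 119/138 = 86.2%, Compound 2 207/279 = 74.2% → Compound 1
Overall: Compound 1 1009/1197 = 84.3%, Compound 2 923/1241 = 74.4% → Compound 1
Compound 1 wins overall and in every disease group — no reversal.

No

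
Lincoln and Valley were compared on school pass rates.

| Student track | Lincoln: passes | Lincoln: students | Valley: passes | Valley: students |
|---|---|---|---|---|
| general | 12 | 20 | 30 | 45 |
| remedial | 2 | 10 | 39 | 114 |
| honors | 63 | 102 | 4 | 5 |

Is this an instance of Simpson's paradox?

General: Lincoln 12/20 = 60.0%, Valley 30/45 = 66.7% → Valley
Remedial: Lincoln 2/10 = 20.0%, Valley 39/114 = 34.2% → Valley
Honors: Lincoln 63/102 = 61.8%, Valley 4/5 = 80.0% → Valley
Overall: Lincoln 77/132 = 58.3%, Valley 73/164 = 44.5% → Lincoln
Valley wins each student group but Lincoln wins overall — the comparison reverses. Valley's students skew toward remedial, which has a lower base rate.

Yes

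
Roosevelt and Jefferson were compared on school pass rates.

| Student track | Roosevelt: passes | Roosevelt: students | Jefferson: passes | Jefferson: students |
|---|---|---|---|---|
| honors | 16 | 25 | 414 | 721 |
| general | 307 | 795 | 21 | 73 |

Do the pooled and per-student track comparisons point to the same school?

Honors: Roosevelt 16/25 = 64.0%, Jefferson 414/721 = 57.4% → Roosevelt
General: Roosevelt 307/795 = 38.6%, Jefferson 21/73 = 28.8% → Roosevelt
Overall: Roosevelt 323/820 = 39.4%, Jefferson 435/794 = 54.8% → Jefferson
Roosevelt wins each student group but Jefferson wins overall — the comparison reverses. Roosevelt's students skew toward general, which has a lower base rate.

No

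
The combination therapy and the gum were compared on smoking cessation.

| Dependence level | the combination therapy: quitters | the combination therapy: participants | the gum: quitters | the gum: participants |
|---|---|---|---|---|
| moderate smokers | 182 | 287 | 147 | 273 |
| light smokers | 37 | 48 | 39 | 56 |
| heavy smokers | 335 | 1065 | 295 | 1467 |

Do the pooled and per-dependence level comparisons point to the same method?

Moderate smokers: the combination therapy 182/287 = 63.4%, the gum 147/273 = 53.8% → the combination therapy
Light smokers: the combination therapy 37/48 = 77.1%, the gum 39/56 = 69.6% → the combination therapy
Heavy smokers: the combination therapy 335/1065 = 31.5%, the gum 295/1467 = 20.1% → the combination therapy
Overall: the combination therapy 554/1400 = 39.6%, the gum 481/1796 = 26.8% → the combination therapy
The combination therapy wins overall and in every dependence group — no reversal.

Yes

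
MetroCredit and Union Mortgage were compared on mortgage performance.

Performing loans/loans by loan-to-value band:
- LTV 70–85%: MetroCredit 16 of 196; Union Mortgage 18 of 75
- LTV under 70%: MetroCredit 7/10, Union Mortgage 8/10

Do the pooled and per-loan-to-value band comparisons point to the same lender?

LTV 70–85%: MetroCredit 16/196 = 8.2%, Union Mortgage 18/75 = 24.0% → Union Mortgage
LTV under 70%: MetroCredit 7/10 = 70.0%, Union Mortgage 8/10 = 80.0% → Union Mortgage
Overall: MetroCredit 23/206 = 11.2%, Union Mortgage 26/85 = 30.6% → Union Mortgage
Union Mortgage wins overall and in every loan-to-value group — no reversal.

Yes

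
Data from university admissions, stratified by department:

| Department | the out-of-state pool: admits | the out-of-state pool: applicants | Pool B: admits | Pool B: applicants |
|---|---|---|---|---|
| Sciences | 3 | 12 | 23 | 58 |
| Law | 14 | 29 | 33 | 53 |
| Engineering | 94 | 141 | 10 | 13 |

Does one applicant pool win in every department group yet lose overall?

Sciences: the out-of-state pool 3/12 = 25.0%, Pool B 23/58 = 39.7% → Pool B
Law: the out-of-state pool 14/29 = 48.3%, Pool B 33/53 = 62.3% → Pool B
Engineering: the out-of-state pool 94/141 = 66.7%, Pool B 10/13 = 76.9% → Pool B
Overall: the out-of-state pool 111/182 = 61.0%, Pool B 66/124 = 53.2% → the out-of-state pool
Pool B wins each department group but the out-of-state pool wins overall — the comparison reverses. Pool B's applicants skew toward Sciences, which has a lower base rate.

Yes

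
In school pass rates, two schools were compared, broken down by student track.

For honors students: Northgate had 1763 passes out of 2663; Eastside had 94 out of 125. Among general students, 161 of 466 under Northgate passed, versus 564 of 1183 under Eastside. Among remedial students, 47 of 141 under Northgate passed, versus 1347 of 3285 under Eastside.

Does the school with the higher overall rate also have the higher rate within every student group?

No

Honors: Northgate 1763/2663 = 66.2%, Eastside 94/125 = 75.2% → Eastside
General: Northgate 161/466 = 34.5%, Eastside 564/1183 = 47.7% → Eastside
Remedial: Northgate 47/141 = 33.3%, Eastside 1347/3285 = 41.0% → Eastside
Overall: Northgate 1971/3270 = 60.3%, Eastside 2005/4593 = 43.7% → Northgate
Eastside wins each student group but Northgate wins overall — the comparison reverses. Eastside's students skew toward remedial, which has a lower base rate.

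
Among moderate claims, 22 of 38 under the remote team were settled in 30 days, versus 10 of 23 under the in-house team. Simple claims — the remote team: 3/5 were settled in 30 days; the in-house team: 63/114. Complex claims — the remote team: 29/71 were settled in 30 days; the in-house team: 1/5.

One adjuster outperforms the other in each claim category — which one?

the remote team

Moderate: the remote team 22/38 = 57.9%, the in-house team 10/23 = 43.5% → the remote team
Simple: the remote team 3/5 = 60.0%, the in-house team 63/114 = 55.3% → the remote team
Complex: the remote team 29/71 = 40.8%, the in-house team 1/5 = 20.0% → the remote team
The remote team has the higher rate in all 3 groups.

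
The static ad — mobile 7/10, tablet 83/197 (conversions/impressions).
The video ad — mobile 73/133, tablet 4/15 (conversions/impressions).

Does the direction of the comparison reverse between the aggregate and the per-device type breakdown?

Yes

Mobile: the static ad 7/10 = 70.0%, the video ad 73/133 = 54.9% → the static ad
Tablet: the static ad 83/197 = 42.1%, the video ad 4/15 = 26.7% → the static ad
Overall: the static ad 90/207 = 43.5%, the video ad 77/148 = 52.0% → the video ad
The static ad wins each device group but the video ad wins overall — the comparison reverses. The static ad's impressions skew toward tablet, which has a lower base rate.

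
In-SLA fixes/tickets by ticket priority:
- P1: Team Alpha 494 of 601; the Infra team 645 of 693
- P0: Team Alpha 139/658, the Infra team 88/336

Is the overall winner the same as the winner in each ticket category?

Yes

P1: Team Alpha 494/601 = 82.2%, the Infra team 645/693 = 93.1% → the Infra team
P0: Team Alpha 139/658 = 21.1%, the Infra team 88/336 = 26.2% → the Infra team
Overall: Team Alpha 633/1259 = 50.3%, the Infra team 733/1029 = 71.2% → the Infra team
The Infra team wins overall and in every ticket group — no reversal.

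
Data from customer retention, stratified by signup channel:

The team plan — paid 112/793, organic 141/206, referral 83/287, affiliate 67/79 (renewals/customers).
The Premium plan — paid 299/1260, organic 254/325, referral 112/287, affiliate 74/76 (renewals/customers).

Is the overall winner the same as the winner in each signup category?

Yes

Paid: the team plan 112/793 = 14.1%, the Premium plan 299/1260 = 23.7% → the Premium plan
Organic: the team plan 141/206 = 68.4%, the Premium plan 254/325 = 78.2% → the Premium plan
Referral: the team plan 83/287 = 28.9%, the Premium plan 112/287 = 39.0% → the Premium plan
Affiliate: the team plan 67/79 = 84.8%, the Premium plan 74/76 = 97.4% → the Premium plan
Overall: the team plan 403/1365 = 29.5%, the Premium plan 739/1948 = 37.9% → the Premium plan
The Premium plan wins overall and in every signup group — no reversal.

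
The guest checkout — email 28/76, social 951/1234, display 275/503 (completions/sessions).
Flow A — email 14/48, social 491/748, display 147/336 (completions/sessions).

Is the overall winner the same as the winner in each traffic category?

Email: the guest checkout 28/76 = 36.8%, Flow A 14/48 = 29.2% → the guest checkout
Social: the guest checkout 951/1234 = 77.1%, Flow A 491/748 = 65.6% → the guest checkout
Display: the guest checkout 275/503 = 54.7%, Flow A 147/336 = 43.8% → the guest checkout
Overall: the guest checkout 1254/1813 = 69.2%, Flow A 652/1132 = 57.6% → the guest checkout
The guest checkout wins overall and in every traffic group — no reversal.

Yes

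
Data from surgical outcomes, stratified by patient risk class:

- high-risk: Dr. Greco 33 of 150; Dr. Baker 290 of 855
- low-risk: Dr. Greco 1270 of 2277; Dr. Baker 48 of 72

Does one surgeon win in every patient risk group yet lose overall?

Yes

High-risk: Dr. Greco 33/150 = 22.0%, Dr. Baker 290/855 = 33.9% → Dr. Baker
Low-risk: Dr. Greco 1270/2277 = 55.8%, Dr. Baker 48/72 = 66.7% → Dr. Baker
Overall: Dr. Greco 1303/2427 = 53.7%, Dr. Baker 338/927 = 36.5% → Dr. Greco
Dr. Baker wins each patient risk group but Dr. Greco wins overall — the comparison reverses. Dr. Baker's operations skew toward high-risk, which has a lower base rate.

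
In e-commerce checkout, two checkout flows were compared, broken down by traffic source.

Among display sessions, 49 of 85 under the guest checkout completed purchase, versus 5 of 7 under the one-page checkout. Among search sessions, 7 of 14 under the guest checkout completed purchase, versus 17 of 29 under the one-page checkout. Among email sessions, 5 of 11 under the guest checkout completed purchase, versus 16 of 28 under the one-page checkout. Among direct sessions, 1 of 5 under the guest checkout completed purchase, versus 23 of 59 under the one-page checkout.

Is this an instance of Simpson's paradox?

Display: the guest checkout 49/85 = 57.6%, the one-page checkout 5/7 = 71.4% → the one-page checkout
Search: the guest checkout 7/14 = 50.0%, the one-page checkout 17/29 = 58.6% → the one-page checkout
Email: the guest checkout 5/11 = 45.5%, the one-page checkout 16/28 = 57.1% → the one-page checkout
Direct: the guest checkout 1/5 = 20.0%, the one-page checkout 23/59 = 39.0% → the one-page checkout
Overall: the guest checkout 62/115 = 53.9%, the one-page checkout 61/123 = 49.6% → the guest checkout
The one-page checkout wins each traffic group but the guest checkout wins overall — the comparison reverses. The one-page checkout's sessions skew toward direct, which has a lower base rate.

Yes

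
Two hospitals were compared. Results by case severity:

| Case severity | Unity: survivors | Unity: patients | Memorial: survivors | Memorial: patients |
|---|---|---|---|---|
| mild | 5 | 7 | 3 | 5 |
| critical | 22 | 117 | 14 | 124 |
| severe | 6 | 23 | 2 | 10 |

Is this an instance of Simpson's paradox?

No

Mild: Unity 5/7 = 71.4%, Memorial 3/5 = 60.0% → Unity
Critical: Unity 22/117 = 18.8%, Memorial 14/124 = 11.3% → Unity
Severe: Unity 6/23 = 26.1%, Memorial 2/10 = 20.0% → Unity
Overall: Unity 33/147 = 22.4%, Memorial 19/139 = 13.7% → Unity
Unity wins overall and in every case group — no reversal.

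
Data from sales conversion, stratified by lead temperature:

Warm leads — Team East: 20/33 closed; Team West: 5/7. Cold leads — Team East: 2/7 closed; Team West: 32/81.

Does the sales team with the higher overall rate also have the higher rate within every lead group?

Warm: Team East 20/33 = 60.6%, Team West 5/7 = 71.4% → Team West
Cold: Team East 2/7 = 28.6%, Team West 32/81 = 39.5% → Team West
Overall: Team East 22/40 = 55.0%, Team West 37/88 = 42.0% → Team East
Team West wins each lead group but Team East wins overall — the comparison reverses. Team West's leads skew toward cold, which has a lower base rate.

No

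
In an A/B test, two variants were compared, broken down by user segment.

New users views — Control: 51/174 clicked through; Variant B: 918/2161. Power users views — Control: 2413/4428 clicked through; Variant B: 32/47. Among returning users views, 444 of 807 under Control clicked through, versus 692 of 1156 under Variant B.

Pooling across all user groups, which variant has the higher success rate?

Control

New users: Control 51/174 = 29.3%, Variant B 918/2161 = 42.5% → Variant B
Power users: Control 2413/4428 = 54.5%, Variant B 32/47 = 68.1% → Variant B
Returning users: Control 444/807 = 55.0%, Variant B 692/1156 = 59.9% → Variant B
Overall: Control 2908/5409 = 53.8%, Variant B 1642/3364 = 48.8% → Control
(Variant B wins every user group but Control wins overall — Variant B's views skew toward the low-rate new users group.)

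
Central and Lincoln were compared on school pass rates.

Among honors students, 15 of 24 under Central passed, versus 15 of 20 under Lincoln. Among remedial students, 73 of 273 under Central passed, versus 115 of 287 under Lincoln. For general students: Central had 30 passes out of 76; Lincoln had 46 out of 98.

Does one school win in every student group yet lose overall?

Honors: Central 15/24 = 62.5%, Lincoln 15/20 = 75.0% → Lincoln
Remedial: Central 73/273 = 26.7%, Lincoln 115/287 = 40.1% → Lincoln
General: Central 30/76 = 39.5%, Lincoln 46/98 = 46.9% → Lincoln
Overall: Central 118/373 = 31.6%, Lincoln 176/405 = 43.5% → Lincoln
Lincoln wins overall and in every student group — no reversal.

No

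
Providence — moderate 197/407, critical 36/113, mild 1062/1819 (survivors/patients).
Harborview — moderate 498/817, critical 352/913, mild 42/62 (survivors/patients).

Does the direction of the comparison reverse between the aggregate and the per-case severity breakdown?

Yes

Moderate: Providence 197/407 = 48.4%, Harborview 498/817 = 61.0% → Harborview
Critical: Providence 36/113 = 31.9%, Harborview 352/913 = 38.6% → Harborview
Mild: Providence 1062/1819 = 58.4%, Harborview 42/62 = 67.7% → Harborview
Overall: Providence 1295/2339 = 55.4%, Harborview 892/1792 = 49.8% → Providence
Harborview wins each case group but Providence wins overall — the comparison reverses. Harborview's patients skew toward critical, which has a lower base rate.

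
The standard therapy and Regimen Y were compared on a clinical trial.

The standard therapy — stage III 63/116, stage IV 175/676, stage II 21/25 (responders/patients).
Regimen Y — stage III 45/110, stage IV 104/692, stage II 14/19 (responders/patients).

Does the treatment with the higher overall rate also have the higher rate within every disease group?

Yes

Stage III: the standard therapy 63/116 = 54.3%, Regimen Y 45/110 = 40.9% → the standard therapy
Stage IV: the standard therapy 175/676 = 25.9%, Regimen Y 104/692 = 15.0% → the standard therapy
Stage II: the standard therapy 21/25 = 84.0%, Regimen Y 14/19 = 73.7% → the standard therapy
Overall: the standard therapy 259/817 = 31.7%, Regimen Y 163/821 = 19.9% → the standard therapy
The standard therapy wins overall and in every disease group — no reversal.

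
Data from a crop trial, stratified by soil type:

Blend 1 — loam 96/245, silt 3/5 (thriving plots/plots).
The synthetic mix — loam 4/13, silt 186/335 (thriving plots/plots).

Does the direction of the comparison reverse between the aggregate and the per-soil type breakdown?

Yes

Loam: Blend 1 96/245 = 39.2%, the synthetic mix 4/13 = 30.8% → Blend 1
Silt: Blend 1 3/5 = 60.0%, the synthetic mix 186/335 = 55.5% → Blend 1
Overall: Blend 1 99/250 = 39.6%, the synthetic mix 190/348 = 54.6% → the synthetic mix
Blend 1 wins each soil group but the synthetic mix wins overall — the comparison reverses. Blend 1's plots skew toward loam, which has a lower base rate.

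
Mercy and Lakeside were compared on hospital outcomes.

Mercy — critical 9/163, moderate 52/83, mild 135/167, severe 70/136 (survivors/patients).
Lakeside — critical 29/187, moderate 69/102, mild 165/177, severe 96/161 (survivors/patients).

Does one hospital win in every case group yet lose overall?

No

Critical: Mercy 9/163 = 5.5%, Lakeside 29/187 = 15.5% → Lakeside
Moderate: Mercy 52/83 = 62.7%, Lakeside 69/102 = 67.6% → Lakeside
Mild: Mercy 135/167 = 80.8%, Lakeside 165/177 = 93.2% → Lakeside
Severe: Mercy 70/136 = 51.5%, Lakeside 96/161 = 59.6% → Lakeside
Overall: Mercy 266/549 = 48.5%, Lakeside 359/627 = 57.3% → Lakeside
Lakeside wins overall and in every case group — no reversal.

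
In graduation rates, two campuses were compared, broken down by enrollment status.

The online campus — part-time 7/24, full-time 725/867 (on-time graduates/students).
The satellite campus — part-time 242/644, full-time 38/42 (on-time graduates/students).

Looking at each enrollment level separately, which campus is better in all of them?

the satellite campus

Part-time: the online campus 7/24 = 29.2%, the satellite campus 242/644 = 37.6% → the satellite campus
Full-time: the online campus 725/867 = 83.6%, the satellite campus 38/42 = 90.5% → the satellite campus
The satellite campus has the higher rate in both groups.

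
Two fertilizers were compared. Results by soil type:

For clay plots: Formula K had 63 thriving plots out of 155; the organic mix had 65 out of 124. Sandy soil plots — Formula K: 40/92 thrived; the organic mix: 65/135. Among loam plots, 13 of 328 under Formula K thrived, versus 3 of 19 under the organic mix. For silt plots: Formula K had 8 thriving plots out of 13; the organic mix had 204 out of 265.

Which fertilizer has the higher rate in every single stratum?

Clay: Formula K 63/155 = 40.6%, the organic mix 65/124 = 52.4% → the organic mix
Sandy soil: Formula K 40/92 = 43.5%, the organic mix 65/135 = 48.1% → the organic mix
Loam: Formula K 13/328 = 4.0%, the organic mix 3/19 = 15.8% → the organic mix
Silt: Formula K 8/13 = 61.5%, the organic mix 204/265 = 77.0% → the organic mix
The organic mix has the higher rate in all 4 groups.

the organic mix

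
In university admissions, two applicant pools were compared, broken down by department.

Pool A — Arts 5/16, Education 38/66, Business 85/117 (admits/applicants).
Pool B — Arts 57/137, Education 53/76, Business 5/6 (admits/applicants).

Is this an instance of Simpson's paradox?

Arts: Pool A 5/16 = 31.2%, Pool B 57/137 = 41.6% → Pool B
Education: Pool A 38/66 = 57.6%, Pool B 53/76 = 69.7% → Pool B
Business: Pool A 85/117 = 72.6%, Pool B 5/6 = 83.3% → Pool B
Overall: Pool A 128/199 = 64.3%, Pool B 115/219 = 52.5% → Pool A
Pool B wins each department group but Pool A wins overall — the comparison reverses. Pool B's applicants skew toward Arts, which has a lower base rate.

Yes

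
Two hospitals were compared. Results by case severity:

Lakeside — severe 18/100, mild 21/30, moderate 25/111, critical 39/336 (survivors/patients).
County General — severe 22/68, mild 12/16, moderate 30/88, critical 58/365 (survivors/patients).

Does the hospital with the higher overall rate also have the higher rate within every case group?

Severe: Lakeside 18/100 = 18.0%, County General 22/68 = 32.4% → County General
Mild: Lakeside 21/30 = 70.0%, County General 12/16 = 75.0% → County General
Moderate: Lakeside 25/111 = 22.5%, County General 30/88 = 34.1% → County General
Critical: Lakeside 39/336 = 11.6%, County General 58/365 = 15.9% → County General
Overall: Lakeside 103/577 = 17.9%, County General 122/537 = 22.7% → County General
County General wins overall and in every case group — no reversal.

Yes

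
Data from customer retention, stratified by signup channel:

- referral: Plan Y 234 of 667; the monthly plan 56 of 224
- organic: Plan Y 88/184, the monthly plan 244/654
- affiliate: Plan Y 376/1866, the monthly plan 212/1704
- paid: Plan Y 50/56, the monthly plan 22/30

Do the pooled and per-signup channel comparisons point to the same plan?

Yes

Referral: Plan Y 234/667 = 35.1%, the monthly plan 56/224 = 25.0% → Plan Y
Organic: Plan Y 88/184 = 47.8%, the monthly plan 244/654 = 37.3% → Plan Y
Affiliate: Plan Y 376/1866 = 20.2%, the monthly plan 212/1704 = 12.4% → Plan Y
Paid: Plan Y 50/56 = 89.3%, the monthly plan 22/30 = 73.3% → Plan Y
Overall: Plan Y 748/2773 = 27.0%, the monthly plan 534/2612 = 20.4% → Plan Y
Plan Y wins overall and in every signup group — no reversal.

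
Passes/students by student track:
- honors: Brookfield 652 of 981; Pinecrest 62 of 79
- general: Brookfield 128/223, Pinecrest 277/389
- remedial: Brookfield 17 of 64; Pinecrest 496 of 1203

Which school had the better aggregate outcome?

Brookfield

Honors: Brookfield 652/981 = 66.5%, Pinecrest 62/79 = 78.5% → Pinecrest
General: Brookfield 128/223 = 57.4%, Pinecrest 277/389 = 71.2% → Pinecrest
Remedial: Brookfield 17/64 = 26.6%, Pinecrest 496/1203 = 41.2% → Pinecrest
Overall: Brookfield 797/1268 = 62.9%, Pinecrest 835/1671 = 50.0% → Brookfield
(Pinecrest wins every student group but Brookfield wins overall — Pinecrest's students skew toward the low-rate remedial group.)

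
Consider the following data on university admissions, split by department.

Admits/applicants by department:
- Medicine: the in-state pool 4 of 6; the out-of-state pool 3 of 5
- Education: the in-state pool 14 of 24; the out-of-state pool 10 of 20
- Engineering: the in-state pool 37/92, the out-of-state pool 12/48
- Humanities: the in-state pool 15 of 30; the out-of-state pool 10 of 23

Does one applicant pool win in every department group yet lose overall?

No

Medicine: the in-state pool 4/6 = 66.7%, the out-of-state pool 3/5 = 60.0% → the in-state pool
Education: the in-state pool 14/24 = 58.3%, the out-of-state pool 10/20 = 50.0% → the in-state pool
Engineering: the in-state pool 37/92 = 40.2%, the out-of-state pool 12/48 = 25.0% → the in-state pool
Humanities: the in-state pool 15/30 = 50.0%, the out-of-state pool 10/23 = 43.5% → the in-state pool
Overall: the in-state pool 70/152 = 46.1%, the out-of-state pool 35/96 = 36.5% → the in-state pool
The in-state pool wins overall and in every department group — no reversal.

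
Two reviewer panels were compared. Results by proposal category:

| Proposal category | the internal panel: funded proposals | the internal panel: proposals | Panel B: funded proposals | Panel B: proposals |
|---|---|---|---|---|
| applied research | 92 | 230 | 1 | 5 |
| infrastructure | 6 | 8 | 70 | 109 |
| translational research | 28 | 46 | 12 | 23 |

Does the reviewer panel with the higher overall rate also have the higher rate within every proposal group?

Applied research: the internal panel 92/230 = 40.0%, Panel B 1/5 = 20.0% → the internal panel
Infrastructure: the internal panel 6/8 = 75.0%, Panel B 70/109 = 64.2% → the internal panel
Translational research: the internal panel 28/46 = 60.9%, Panel B 12/23 = 52.2% → the internal panel
Overall: the internal panel 126/284 = 44.4%, Panel B 83/137 = 60.6% → Panel B
The internal panel wins each proposal group but Panel B wins overall — the comparison reverses. The internal panel's proposals skew toward applied research, which has a lower base rate.

No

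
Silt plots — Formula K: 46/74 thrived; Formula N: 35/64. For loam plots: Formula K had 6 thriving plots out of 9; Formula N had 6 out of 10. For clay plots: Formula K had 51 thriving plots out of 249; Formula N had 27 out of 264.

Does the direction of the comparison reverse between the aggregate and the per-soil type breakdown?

Silt: Formula K 46/74 = 62.2%, Formula N 35/64 = 54.7% → Formula K
Loam: Formula K 6/9 = 66.7%, Formula N 6/10 = 60.0% → Formula K
Clay: Formula K 51/249 = 20.5%, Formula N 27/264 = 10.2% → Formula K
Overall: Formula K 103/332 = 31.0%, Formula N 68/338 = 20.1% → Formula K
Formula K wins overall and in every soil group — no reversal.

No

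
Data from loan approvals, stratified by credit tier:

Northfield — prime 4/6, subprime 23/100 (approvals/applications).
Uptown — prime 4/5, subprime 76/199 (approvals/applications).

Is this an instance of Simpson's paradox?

No

Prime: Northfield 4/6 = 66.7%, Uptown 4/5 = 80.0% → Uptown
Subprime: Northfield 23/100 = 23.0%, Uptown 76/199 = 38.2% → Uptown
Overall: Northfield 27/106 = 25.5%, Uptown 80/204 = 39.2% → Uptown
Uptown wins overall and in every credit group — no reversal.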